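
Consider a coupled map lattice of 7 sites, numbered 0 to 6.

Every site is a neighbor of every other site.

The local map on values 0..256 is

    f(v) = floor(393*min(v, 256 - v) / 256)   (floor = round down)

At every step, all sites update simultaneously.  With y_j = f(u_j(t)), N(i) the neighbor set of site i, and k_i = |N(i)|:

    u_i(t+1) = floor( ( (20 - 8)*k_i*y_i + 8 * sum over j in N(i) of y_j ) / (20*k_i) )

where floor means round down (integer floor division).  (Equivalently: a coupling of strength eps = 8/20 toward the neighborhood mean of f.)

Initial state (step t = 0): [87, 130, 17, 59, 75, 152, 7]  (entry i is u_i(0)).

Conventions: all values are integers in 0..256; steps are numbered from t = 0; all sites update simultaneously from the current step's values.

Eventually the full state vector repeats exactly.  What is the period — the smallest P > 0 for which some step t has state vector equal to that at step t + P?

Simulating step by step:
t=0: [87, 130, 17, 59, 75, 152, 7]
t=1: [119, 151, 62, 96, 109, 133, 53]
t=2: [165, 153, 118, 146, 157, 168, 111]
t=3: [147, 157, 170, 163, 154, 145, 164]
t=4: [159, 151, 141, 146, 153, 161, 145]
t=5: [154, 160, 168, 164, 159, 152, 165]
t=6: [151, 146, 140, 143, 147, 153, 142]
t=7: [164, 168, 173, 170, 167, 162, 172]
t=8: [138, 134, 130, 133, 135, 139, 131]
t=9: [183, 186, 189, 187, 185, 182, 188]
t=10: [109, 107, 104, 106, 107, 110, 105]
t=11: [165, 163, 161, 162, 163, 165, 162]
t=12: [140, 142, 143, 143, 142, 140, 143]
t=13: [176, 175, 173, 173, 175, 176, 173]
t=14: [123, 124, 125, 125, 124, 123, 125]
t=15: [188, 189, 190, 190, 189, 188, 190]
t=16: [103, 102, 101, 101, 102, 103, 101]
t=17: [157, 156, 155, 155, 156, 157, 155]
t=18: [152, 153, 154, 154, 153, 152, 154]
t=19: [158, 157, 156, 156, 157, 158, 156]
t=20: [150, 151, 152, 152, 151, 150, 152]
t=21: [161, 160, 159, 159, 160, 161, 159]
t=22: [145, 146, 147, 147, 146, 145, 147]
t=23: [169, 168, 167, 167, 168, 169, 167]
t=24: [133, 134, 135, 135, 134, 133, 135]
t=25: [187, 186, 185, 185, 186, 187, 185]
t=26: [105, 106, 107, 107, 106, 105, 107]
t=27: [161, 162, 163, 163, 162, 161, 163]
t=28: [144, 143, 142, 142, 143, 144, 142]
t=29: [172, 173, 174, 174, 173, 172, 174]
t=30: [127, 126, 125, 125, 126, 127, 125]
t=31: [193, 192, 191, 191, 192, 193, 191]
t=32: [96, 97, 98, 98, 97, 96, 98]
t=33: [147, 148, 149, 149, 148, 147, 149]
t=34: [166, 165, 164, 164, 165, 166, 164]
t=35: [138, 139, 140, 140, 139, 138, 140]
t=36: [180, 179, 178, 178, 179, 180, 178]
t=37: [116, 117, 118, 118, 117, 116, 118]
t=38: [178, 179, 180, 180, 179, 178, 180]
t=39: [118, 117, 116, 116, 117, 118, 116]
t=40: [180, 179, 178, 178, 179, 180, 178]

Answer: 4
Key observation: The state at step 36, [180, 179, 178, 178, 179, 180, 178], reappears at step 40 — and no state repeats earlier — so the cycle the system enters has period 4.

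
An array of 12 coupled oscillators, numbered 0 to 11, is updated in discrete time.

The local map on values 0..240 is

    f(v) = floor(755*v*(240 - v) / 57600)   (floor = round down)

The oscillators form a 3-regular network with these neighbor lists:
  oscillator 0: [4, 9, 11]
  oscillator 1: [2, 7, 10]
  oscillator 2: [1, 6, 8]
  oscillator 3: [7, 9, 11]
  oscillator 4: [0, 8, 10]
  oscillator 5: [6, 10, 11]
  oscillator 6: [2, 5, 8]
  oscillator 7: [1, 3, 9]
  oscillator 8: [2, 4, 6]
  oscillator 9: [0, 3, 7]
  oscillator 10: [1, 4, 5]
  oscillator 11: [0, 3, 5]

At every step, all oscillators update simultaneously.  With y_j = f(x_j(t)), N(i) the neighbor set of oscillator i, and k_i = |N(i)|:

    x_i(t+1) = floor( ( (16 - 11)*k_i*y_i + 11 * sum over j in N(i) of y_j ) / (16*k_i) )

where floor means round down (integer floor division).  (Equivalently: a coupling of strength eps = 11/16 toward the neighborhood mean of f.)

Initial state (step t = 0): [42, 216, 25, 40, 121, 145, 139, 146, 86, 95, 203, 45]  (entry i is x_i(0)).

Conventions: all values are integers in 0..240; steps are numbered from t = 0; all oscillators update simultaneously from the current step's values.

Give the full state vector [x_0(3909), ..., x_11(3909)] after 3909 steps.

Answer: [129, 129, 129, 129, 129, 129, 129, 129, 129, 129, 129, 129]
Key observation: The state at step 12, [187, 187, 187, 187, 187, 187, 187, 187, 187, 187, 187, 187], reappears at step 14: the system is in a cycle of period 2 from step 12 on.  Therefore the state at step 3909 equals the state at step 12 + ((3909 - 12) mod 2) = 13, which is [129, 129, 129, 129, 129, 129, 129, 129, 129, 129, 129, 129].

Derivation:
t=0: [42, 216, 25, 40, 121, 145, 139, 146, 86, 95, 203, 45]
t=1: [144, 100, 119, 141, 145, 147, 154, 136, 155, 146, 130, 126]
t=2: [181, 185, 179, 183, 180, 181, 177, 182, 177, 181, 182, 182]
t=3: [139, 137, 142, 137, 141, 140, 143, 136, 144, 138, 137, 138]
t=4: [183, 183, 182, 184, 182, 183, 181, 184, 181, 184, 183, 183]
t=5: [136, 136, 138, 135, 137, 136, 138, 135, 138, 135, 136, 135]
t=6: [184, 184, 184, 185, 184, 184, 184, 185, 184, 185, 184, 185]
t=7: [134, 134, 135, 133, 135, 134, 135, 133, 135, 133, 135, 133]
t=8: [185, 185, 185, 186, 185, 185, 185, 186, 185, 186, 185, 186]
t=9: [132, 132, 133, 131, 133, 132, 133, 131, 133, 131, 133, 131]
t=10: [186, 186, 186, 187, 186, 186, 186, 186, 186, 186, 186, 186]
t=11: [131, 131, 131, 130, 131, 131, 131, 130, 131, 130, 131, 130]
t=12: [187, 187, 187, 187, 187, 187, 187, 187, 187, 187, 187, 187]
t=13: [129, 129, 129, 129, 129, 129, 129, 129, 129, 129, 129, 129]
t=14: [187, 187, 187, 187, 187, 187, 187, 187, 187, 187, 187, 187]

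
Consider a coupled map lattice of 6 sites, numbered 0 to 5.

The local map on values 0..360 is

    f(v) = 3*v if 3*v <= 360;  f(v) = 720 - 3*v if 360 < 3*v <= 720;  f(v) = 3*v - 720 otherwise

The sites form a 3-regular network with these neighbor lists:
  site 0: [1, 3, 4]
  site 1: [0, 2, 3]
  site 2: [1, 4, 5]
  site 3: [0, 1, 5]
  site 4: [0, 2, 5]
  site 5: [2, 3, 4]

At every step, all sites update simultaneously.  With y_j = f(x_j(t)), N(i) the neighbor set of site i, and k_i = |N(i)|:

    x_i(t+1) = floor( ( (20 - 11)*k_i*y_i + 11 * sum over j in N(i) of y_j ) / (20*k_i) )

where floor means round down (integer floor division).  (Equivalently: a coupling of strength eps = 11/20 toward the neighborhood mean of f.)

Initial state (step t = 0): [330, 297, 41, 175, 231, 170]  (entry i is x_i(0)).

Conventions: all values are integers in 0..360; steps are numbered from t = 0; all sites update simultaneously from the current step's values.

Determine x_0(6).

Answer: x_0(6) = 110

Derivation:
t=0: [330, 297, 41, 175, 231, 170]
t=1: [193, 184, 130, 207, 122, 157]
t=2: [177, 180, 289, 146, 291, 255]
t=3: [197, 194, 135, 202, 138, 126]
t=4: [160, 164, 285, 162, 281, 288]
t=5: [215, 214, 151, 217, 150, 155]
t=6: [110, 110, 230, 105, 230, 225]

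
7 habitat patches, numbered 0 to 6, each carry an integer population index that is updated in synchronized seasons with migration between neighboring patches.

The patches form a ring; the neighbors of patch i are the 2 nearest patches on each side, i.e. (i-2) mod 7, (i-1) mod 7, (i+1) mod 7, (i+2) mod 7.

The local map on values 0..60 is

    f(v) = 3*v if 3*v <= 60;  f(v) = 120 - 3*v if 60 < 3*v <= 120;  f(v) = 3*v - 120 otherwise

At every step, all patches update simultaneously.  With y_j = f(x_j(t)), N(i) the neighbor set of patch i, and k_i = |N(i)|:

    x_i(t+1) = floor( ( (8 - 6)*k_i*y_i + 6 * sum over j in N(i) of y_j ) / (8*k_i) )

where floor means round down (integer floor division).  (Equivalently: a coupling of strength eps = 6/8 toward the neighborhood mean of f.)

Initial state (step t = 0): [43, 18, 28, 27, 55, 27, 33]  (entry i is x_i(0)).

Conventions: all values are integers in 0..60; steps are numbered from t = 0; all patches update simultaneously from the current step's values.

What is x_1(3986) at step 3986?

Answer: x_1(3986) = 6
Key observation: The state at step 29, [41, 42, 43, 43, 43, 42, 41], reappears at step 33: the system is in a cycle of period 4 from step 29 on.  Therefore the state at step 3986 equals the state at step 29 + ((3986 - 29) mod 4) = 30, which is [5, 6, 7, 7, 7, 6, 5].

Derivation:
t=0: [43, 18, 28, 27, 55, 27, 33]
t=1: [30, 33, 36, 42, 36, 31, 32]
t=2: [23, 18, 15, 15, 15, 20, 22]
t=3: [52, 50, 47, 49, 49, 51, 52]
t=4: [31, 30, 27, 27, 28, 31, 32]
t=5: [29, 31, 34, 34, 33, 30, 28]
t=6: [29, 26, 23, 22, 24, 27, 29]
t=7: [39, 42, 45, 47, 45, 41, 38]
t=8: [6, 9, 12, 12, 12, 9, 6]
t=9: [24, 27, 30, 32, 30, 27, 24]
t=10: [41, 37, 33, 31, 33, 37, 41]
t=11: [8, 12, 16, 18, 16, 12, 8]
t=12: [33, 37, 42, 45, 42, 37, 33]
t=13: [13, 14, 11, 9, 11, 14, 13]
t=14: [39, 36, 34, 34, 34, 36, 39]
t=15: [9, 10, 14, 15, 14, 10, 9]
t=16: [30, 33, 37, 38, 37, 33, 30]
t=17: [22, 19, 14, 12, 14, 19, 22]
t=18: [52, 49, 45, 46, 45, 49, 52]
t=19: [28, 26, 21, 20, 21, 26, 28]
t=20: [42, 45, 50, 52, 50, 45, 42]
t=21: [13, 18, 23, 25, 23, 18, 13]
t=22: [46, 46, 48, 50, 48, 46, 46]
t=23: [19, 21, 22, 23, 22, 21, 19]
t=24: [56, 55, 54, 54, 54, 55, 56]
t=25: [45, 45, 43, 43, 43, 45, 45]
t=26: [13, 12, 11, 11, 11, 12, 13]
t=27: [36, 36, 34, 34, 34, 36, 36]
t=28: [13, 14, 15, 15, 15, 14, 13]
t=29: [41, 42, 43, 43, 43, 42, 41]
t=30: [5, 6, 7, 7, 7, 6, 5]
t=31: [17, 18, 19, 19, 19, 18, 17]
t=32: [53, 54, 55, 55, 55, 54, 53]
t=33: [41, 42, 43, 43, 43, 42, 41]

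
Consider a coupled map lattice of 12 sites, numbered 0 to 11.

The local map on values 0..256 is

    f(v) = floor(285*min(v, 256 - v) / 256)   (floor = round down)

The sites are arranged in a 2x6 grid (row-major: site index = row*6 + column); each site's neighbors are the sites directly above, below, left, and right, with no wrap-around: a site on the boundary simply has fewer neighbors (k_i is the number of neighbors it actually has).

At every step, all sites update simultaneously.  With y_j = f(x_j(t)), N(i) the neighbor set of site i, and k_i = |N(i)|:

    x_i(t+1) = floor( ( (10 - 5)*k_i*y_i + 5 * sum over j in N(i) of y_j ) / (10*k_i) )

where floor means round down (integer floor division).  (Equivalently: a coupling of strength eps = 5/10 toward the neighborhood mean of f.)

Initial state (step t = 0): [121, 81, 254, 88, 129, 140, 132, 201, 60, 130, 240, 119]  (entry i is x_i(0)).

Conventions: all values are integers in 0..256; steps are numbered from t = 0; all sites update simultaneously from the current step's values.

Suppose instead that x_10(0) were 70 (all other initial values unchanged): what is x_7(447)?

Answer: x_7(447) = 131
Key observation: The state at step 10, [139, 138, 136, 134, 132, 131, 139, 138, 136, 134, 132, 131], reappears at step 12: the system is in a cycle of period 2 from step 10 on.  Therefore the state at step 447 equals the state at step 10 + ((447 - 10) mod 2) = 11, which is [130, 131, 133, 135, 137, 138, 130, 131, 133, 135, 137, 138].

Derivation:
t=0: [121, 81, 254, 88, 129, 140, 132, 201, 60, 130, 70, 119]
t=1: [124, 77, 43, 95, 121, 132, 117, 79, 66, 110, 107, 117]
t=2: [122, 87, 67, 103, 127, 135, 121, 91, 79, 110, 123, 129]
t=3: [125, 99, 86, 113, 134, 137, 126, 103, 93, 117, 135, 138]
t=4: [132, 113, 103, 122, 132, 132, 133, 115, 108, 125, 133, 132]
t=5: [134, 125, 120, 132, 137, 138, 134, 127, 123, 134, 137, 137]
t=6: [136, 137, 135, 135, 132, 131, 136, 138, 136, 135, 132, 131]
t=7: [132, 132, 133, 134, 137, 138, 132, 131, 133, 134, 137, 138]
t=8: [138, 137, 136, 134, 132, 131, 138, 138, 136, 134, 132, 131]
t=9: [131, 131, 133, 135, 137, 138, 131, 131, 133, 135, 137, 138]
t=10: [139, 138, 136, 134, 132, 131, 139, 138, 136, 134, 132, 131]
t=11: [130, 131, 133, 135, 137, 138, 130, 131, 133, 135, 137, 138]
t=12: [139, 138, 136, 134, 132, 131, 139, 138, 136, 134, 132, 131]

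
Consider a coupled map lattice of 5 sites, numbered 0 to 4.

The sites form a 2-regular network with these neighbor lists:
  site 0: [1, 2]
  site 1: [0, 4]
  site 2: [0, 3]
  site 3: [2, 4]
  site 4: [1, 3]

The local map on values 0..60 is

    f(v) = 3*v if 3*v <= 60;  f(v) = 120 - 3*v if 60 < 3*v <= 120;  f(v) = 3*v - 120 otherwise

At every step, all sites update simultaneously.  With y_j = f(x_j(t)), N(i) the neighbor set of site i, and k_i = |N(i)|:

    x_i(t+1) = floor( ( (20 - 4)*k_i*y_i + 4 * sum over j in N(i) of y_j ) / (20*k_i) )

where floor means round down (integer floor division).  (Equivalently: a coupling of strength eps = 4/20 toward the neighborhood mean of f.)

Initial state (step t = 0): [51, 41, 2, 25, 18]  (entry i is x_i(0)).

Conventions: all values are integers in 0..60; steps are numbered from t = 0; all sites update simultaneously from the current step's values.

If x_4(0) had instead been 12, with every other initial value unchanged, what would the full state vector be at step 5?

Answer: [15, 36, 42, 47, 26]
Key observation: This trace re-runs the system from the modified initial state.

Derivation:
t=0: [51, 41, 2, 25, 12]
t=1: [27, 9, 12, 40, 33]
t=2: [37, 27, 32, 5, 19]
t=3: [13, 37, 21, 20, 51]
t=4: [37, 14, 55, 57, 33]
t=5: [15, 36, 42, 47, 26]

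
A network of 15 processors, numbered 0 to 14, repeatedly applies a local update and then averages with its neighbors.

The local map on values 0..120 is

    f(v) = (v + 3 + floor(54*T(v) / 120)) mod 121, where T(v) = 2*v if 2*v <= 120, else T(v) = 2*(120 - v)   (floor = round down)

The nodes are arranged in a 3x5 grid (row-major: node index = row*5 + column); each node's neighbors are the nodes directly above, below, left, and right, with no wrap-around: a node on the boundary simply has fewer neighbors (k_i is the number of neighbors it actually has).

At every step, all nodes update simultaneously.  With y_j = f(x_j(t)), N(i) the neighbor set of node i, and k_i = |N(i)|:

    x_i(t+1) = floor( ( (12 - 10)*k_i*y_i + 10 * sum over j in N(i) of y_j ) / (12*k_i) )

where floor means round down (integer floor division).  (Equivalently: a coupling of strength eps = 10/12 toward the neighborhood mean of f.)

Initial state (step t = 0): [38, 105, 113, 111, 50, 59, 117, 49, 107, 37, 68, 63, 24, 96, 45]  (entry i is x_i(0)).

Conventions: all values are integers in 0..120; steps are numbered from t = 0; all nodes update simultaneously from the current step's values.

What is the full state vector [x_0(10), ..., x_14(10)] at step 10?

Answer: [61, 40, 74, 102, 117, 23, 38, 58, 103, 118, 28, 19, 56, 102, 117]

Derivation:
t=0: [38, 105, 113, 111, 50, 59, 117, 49, 107, 37, 68, 63, 24, 96, 45]
t=1: [60, 21, 27, 27, 47, 72, 68, 26, 60, 63, 116, 65, 100, 57, 95]
t=2: [86, 87, 50, 82, 86, 84, 88, 68, 89, 110, 98, 52, 77, 84, 115]
t=3: [119, 113, 114, 113, 69, 119, 114, 114, 94, 66, 111, 116, 113, 85, 50]
t=4: [1, 1, 1, 66, 68, 1, 1, 25, 69, 112, 1, 1, 33, 80, 114]
t=5: [4, 4, 48, 85, 68, 4, 13, 47, 79, 65, 4, 20, 58, 70, 50]
t=6: [10, 38, 77, 111, 117, 14, 36, 88, 112, 112, 22, 48, 88, 111, 114]
t=7: [47, 71, 73, 33, 1, 42, 77, 84, 25, 1, 58, 80, 79, 33, 1]
t=8: [98, 110, 103, 58, 29, 103, 110, 104, 61, 16, 102, 116, 103, 58, 29]
t=9: [20, 33, 31, 67, 70, 33, 0, 24, 73, 70, 0, 0, 31, 67, 70]
t=10: [61, 40, 74, 102, 117, 23, 38, 58, 103, 118, 28, 19, 56, 102, 117]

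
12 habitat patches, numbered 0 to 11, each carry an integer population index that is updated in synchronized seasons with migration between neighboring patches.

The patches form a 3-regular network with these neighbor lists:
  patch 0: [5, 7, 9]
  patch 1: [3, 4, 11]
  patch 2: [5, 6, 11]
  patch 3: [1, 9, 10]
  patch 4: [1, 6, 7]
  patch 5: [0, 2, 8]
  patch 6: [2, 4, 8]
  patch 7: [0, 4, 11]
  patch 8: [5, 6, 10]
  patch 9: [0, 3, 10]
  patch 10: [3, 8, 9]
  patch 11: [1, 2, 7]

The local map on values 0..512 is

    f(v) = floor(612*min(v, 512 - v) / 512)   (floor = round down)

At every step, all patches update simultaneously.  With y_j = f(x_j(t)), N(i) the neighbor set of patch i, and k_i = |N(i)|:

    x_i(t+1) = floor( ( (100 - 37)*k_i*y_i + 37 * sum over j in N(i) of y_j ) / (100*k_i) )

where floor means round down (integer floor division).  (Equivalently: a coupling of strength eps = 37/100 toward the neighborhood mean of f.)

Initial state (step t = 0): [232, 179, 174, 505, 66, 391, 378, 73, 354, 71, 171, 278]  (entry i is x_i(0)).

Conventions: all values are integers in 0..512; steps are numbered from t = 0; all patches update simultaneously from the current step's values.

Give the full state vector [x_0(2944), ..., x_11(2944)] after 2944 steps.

Simulating step by step:
t=0: [232, 179, 174, 505, 66, 391, 378, 73, 354, 71, 171, 278]
t=1: [213, 179, 202, 66, 105, 173, 159, 133, 181, 113, 163, 238]
t=2: [221, 194, 235, 115, 147, 217, 191, 181, 208, 149, 175, 254]
t=3: [246, 221, 273, 162, 193, 260, 230, 227, 242, 187, 201, 280]
t=4: [283, 252, 284, 211, 244, 296, 271, 269, 282, 230, 238, 275]
t=5: [273, 291, 273, 264, 291, 263, 284, 287, 274, 272, 277, 284]
t=6: [284, 268, 283, 288, 265, 292, 274, 270, 283, 286, 283, 272]
t=7: [272, 287, 274, 271, 292, 265, 282, 287, 273, 270, 271, 285]
t=8: [285, 270, 282, 285, 264, 291, 275, 269, 285, 288, 287, 271]
t=9: [271, 287, 275, 272, 292, 266, 282, 288, 271, 268, 268, 286]
t=10: [286, 269, 281, 285, 264, 291, 275, 269, 287, 290, 290, 270]
t=11: [271, 288, 276, 271, 292, 266, 281, 288, 268, 266, 266, 287]
t=12: [286, 269, 281, 286, 264, 291, 276, 269, 289, 292, 292, 269]
t=13: [270, 288, 276, 270, 292, 266, 281, 288, 267, 263, 263, 288]
t=14: [287, 269, 280, 288, 264, 291, 276, 269, 290, 295, 295, 268]
t=15: [269, 288, 277, 267, 292, 266, 281, 288, 266, 261, 260, 289]
t=16: [288, 269, 279, 291, 264, 291, 276, 269, 292, 297, 298, 267]
t=17: [268, 287, 278, 265, 292, 265, 280, 288, 263, 258, 257, 289]
t=18: [290, 270, 279, 293, 265, 292, 277, 269, 295, 300, 301, 267]
t=19: [266, 286, 278, 262, 291, 263, 279, 287, 261, 255, 254, 289]
t=20: [292, 272, 279, 295, 266, 294, 279, 270, 297, 301, 302, 268]
t=21: [263, 284, 277, 260, 290, 261, 277, 286, 258, 253, 252, 288]
t=22: [294, 274, 280, 297, 268, 297, 280, 272, 299, 301, 301, 269]
t=23: [261, 282, 276, 258, 287, 258, 275, 283, 256, 253, 252, 287]
t=24: [297, 276, 282, 299, 271, 300, 283, 275, 302, 301, 301, 271]
t=25: [258, 280, 273, 256, 284, 255, 272, 280, 254, 252, 252, 284]
t=26: [299, 279, 285, 301, 274, 301, 286, 278, 300, 301, 301, 274]
t=27: [256, 276, 270, 255, 280, 254, 269, 277, 254, 252, 252, 281]
t=28: [301, 283, 289, 300, 279, 301, 289, 282, 301, 301, 301, 278]
t=29: [254, 271, 265, 255, 275, 253, 265, 272, 253, 252, 252, 276]
t=30: [300, 288, 294, 301, 285, 301, 294, 287, 301, 301, 301, 284]
t=31: [254, 266, 260, 253, 268, 253, 260, 267, 252, 252, 252, 269]
t=32: [301, 294, 299, 300, 292, 301, 299, 292, 301, 301, 301, 292]
t=33: [253, 259, 254, 253, 260, 252, 254, 260, 252, 252, 252, 260]
t=34: [301, 301, 302, 301, 301, 301, 302, 301, 301, 301, 301, 301]
t=35: [252, 252, 251, 252, 251, 251, 251, 252, 251, 252, 252, 251]
t=36: [300, 300, 300, 301, 300, 300, 300, 300, 300, 301, 300, 300]
t=37: [252, 252, 253, 252, 253, 253, 253, 253, 253, 252, 252, 253]
t=38: [301, 301, 302, 301, 301, 301, 302, 301, 301, 301, 301, 301]

Answer: [300, 300, 300, 301, 300, 300, 300, 300, 300, 301, 300, 300]
Key observation: The state at step 34, [301, 301, 302, 301, 301, 301, 302, 301, 301, 301, 301, 301], reappears at step 38: the system is in a cycle of period 4 from step 34 on.  Therefore the state at step 2944 equals the state at step 34 + ((2944 - 34) mod 4) = 36, which is [300, 300, 300, 301, 300, 300, 300, 300, 300, 301, 300, 300].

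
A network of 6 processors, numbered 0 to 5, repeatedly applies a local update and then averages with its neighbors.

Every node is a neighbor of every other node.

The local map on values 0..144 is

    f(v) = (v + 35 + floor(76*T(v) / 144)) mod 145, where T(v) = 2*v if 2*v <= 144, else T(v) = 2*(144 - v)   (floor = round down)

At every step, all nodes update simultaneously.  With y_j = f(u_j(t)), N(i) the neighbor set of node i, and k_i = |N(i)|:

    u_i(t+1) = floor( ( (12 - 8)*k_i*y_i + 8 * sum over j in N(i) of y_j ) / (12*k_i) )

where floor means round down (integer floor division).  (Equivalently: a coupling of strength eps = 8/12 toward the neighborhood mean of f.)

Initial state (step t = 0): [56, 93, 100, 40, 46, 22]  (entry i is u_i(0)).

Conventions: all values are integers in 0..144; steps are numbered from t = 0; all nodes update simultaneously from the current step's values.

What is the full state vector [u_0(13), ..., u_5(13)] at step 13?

Answer: [109, 109, 109, 109, 109, 109]

Derivation:
t=0: [56, 93, 100, 40, 46, 22]
t=1: [54, 60, 60, 77, 79, 69]
t=2: [17, 20, 20, 25, 25, 23]
t=3: [77, 78, 78, 80, 80, 79]
t=4: [37, 37, 37, 37, 37, 37]
t=5: [111, 111, 111, 111, 111, 111]
t=6: [35, 35, 35, 35, 35, 35]
t=7: [106, 106, 106, 106, 106, 106]
t=8: [36, 36, 36, 36, 36, 36]
t=9: [109, 109, 109, 109, 109, 109]
t=10: [35, 35, 35, 35, 35, 35]
t=11: [106, 106, 106, 106, 106, 106]
t=12: [36, 36, 36, 36, 36, 36]
t=13: [109, 109, 109, 109, 109, 109]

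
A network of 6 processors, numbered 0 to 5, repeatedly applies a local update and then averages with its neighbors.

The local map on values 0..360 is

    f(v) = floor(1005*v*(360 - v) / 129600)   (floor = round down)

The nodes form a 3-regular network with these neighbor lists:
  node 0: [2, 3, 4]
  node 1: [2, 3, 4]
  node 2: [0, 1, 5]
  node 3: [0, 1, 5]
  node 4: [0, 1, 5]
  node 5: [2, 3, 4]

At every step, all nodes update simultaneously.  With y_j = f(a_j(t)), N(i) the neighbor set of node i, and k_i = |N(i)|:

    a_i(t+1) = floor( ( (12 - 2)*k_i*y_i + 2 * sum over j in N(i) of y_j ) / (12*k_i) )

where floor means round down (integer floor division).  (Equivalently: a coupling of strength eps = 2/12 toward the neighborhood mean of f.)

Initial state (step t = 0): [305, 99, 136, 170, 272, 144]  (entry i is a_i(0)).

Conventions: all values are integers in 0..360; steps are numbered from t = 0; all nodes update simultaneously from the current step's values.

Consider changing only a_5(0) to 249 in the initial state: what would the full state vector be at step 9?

Answer: [229, 229, 229, 229, 229, 229]
Key observation: This trace re-runs the system from the modified initial state.

Derivation:
t=0: [305, 99, 136, 170, 272, 249]
t=1: [145, 203, 226, 238, 184, 215]
t=2: [240, 245, 235, 228, 249, 240]
t=3: [223, 219, 226, 231, 215, 223]
t=4: [235, 238, 234, 232, 240, 235]
t=5: [227, 225, 227, 229, 223, 227]
t=6: [234, 234, 234, 232, 235, 234]
t=7: [228, 228, 228, 229, 227, 228]
t=8: [233, 233, 233, 232, 233, 233]
t=9: [229, 229, 229, 229, 229, 229]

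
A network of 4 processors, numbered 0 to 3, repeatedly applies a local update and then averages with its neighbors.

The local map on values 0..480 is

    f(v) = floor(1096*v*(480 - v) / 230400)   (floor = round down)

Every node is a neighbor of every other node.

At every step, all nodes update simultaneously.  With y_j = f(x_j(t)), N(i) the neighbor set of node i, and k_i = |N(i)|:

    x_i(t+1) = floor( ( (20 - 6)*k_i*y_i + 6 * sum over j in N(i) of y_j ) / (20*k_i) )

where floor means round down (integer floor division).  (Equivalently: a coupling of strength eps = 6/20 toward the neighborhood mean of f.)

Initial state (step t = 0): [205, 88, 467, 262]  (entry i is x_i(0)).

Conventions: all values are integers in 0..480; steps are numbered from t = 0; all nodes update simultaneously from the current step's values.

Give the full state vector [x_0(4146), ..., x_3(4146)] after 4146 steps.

Simulating step by step:
t=0: [205, 88, 467, 262]
t=1: [233, 171, 89, 235]
t=2: [260, 246, 195, 260]
t=3: [271, 271, 266, 271]
t=4: [269, 269, 269, 269]
t=5: [269, 269, 269, 269]

Answer: [269, 269, 269, 269]
Key observation: The state at step 4, [269, 269, 269, 269], reappears at step 5: the system is in a cycle of period 1 from step 4 on.  Therefore the state at step 4146 equals the state at step 4 + ((4146 - 4) mod 1) = 4, which is [269, 269, 269, 269].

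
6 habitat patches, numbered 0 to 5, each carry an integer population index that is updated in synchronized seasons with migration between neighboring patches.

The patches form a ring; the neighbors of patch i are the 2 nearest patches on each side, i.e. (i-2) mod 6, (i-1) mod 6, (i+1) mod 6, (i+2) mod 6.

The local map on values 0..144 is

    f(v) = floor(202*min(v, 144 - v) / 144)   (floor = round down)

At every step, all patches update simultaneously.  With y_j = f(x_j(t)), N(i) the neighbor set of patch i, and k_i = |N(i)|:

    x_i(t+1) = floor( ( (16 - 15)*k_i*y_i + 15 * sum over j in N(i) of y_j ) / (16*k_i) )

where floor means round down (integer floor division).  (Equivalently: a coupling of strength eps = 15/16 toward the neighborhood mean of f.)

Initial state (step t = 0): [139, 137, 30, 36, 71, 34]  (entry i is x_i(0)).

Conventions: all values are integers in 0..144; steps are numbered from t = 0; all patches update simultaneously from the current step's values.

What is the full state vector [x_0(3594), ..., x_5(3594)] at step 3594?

Simulating step by step:
t=0: [139, 137, 30, 36, 71, 34]
t=1: [46, 34, 41, 49, 40, 41]
t=2: [54, 60, 58, 55, 61, 58]
t=3: [82, 78, 80, 82, 78, 80]
t=4: [90, 87, 89, 90, 87, 89]
t=5: [77, 76, 77, 77, 76, 77]
t=6: [93, 93, 93, 93, 93, 93]
t=7: [71, 71, 71, 71, 71, 71]
t=8: [99, 99, 99, 99, 99, 99]
t=9: [63, 63, 63, 63, 63, 63]
t=10: [88, 88, 88, 88, 88, 88]
t=11: [78, 78, 78, 78, 78, 78]
t=12: [92, 92, 92, 92, 92, 92]
t=13: [72, 72, 72, 72, 72, 72]
t=14: [101, 101, 101, 101, 101, 101]
t=15: [60, 60, 60, 60, 60, 60]
t=16: [84, 84, 84, 84, 84, 84]
t=17: [84, 84, 84, 84, 84, 84]

Answer: [84, 84, 84, 84, 84, 84]
Key observation: The state at step 16, [84, 84, 84, 84, 84, 84], reappears at step 17: the system is in a cycle of period 1 from step 16 on.  Therefore the state at step 3594 equals the state at step 16 + ((3594 - 16) mod 1) = 16, which is [84, 84, 84, 84, 84, 84].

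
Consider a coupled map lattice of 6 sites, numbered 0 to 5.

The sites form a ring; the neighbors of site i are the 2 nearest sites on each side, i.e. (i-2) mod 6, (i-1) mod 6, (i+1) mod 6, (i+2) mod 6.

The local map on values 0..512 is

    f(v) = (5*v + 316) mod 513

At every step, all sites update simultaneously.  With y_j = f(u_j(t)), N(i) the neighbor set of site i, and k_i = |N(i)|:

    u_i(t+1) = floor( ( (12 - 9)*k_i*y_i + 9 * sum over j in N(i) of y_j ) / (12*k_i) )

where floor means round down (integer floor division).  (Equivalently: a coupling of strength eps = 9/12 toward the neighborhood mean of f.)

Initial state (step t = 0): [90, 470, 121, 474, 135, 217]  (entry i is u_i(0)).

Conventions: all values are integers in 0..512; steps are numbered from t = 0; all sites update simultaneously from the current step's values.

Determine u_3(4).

Answer: u_3(4) = 281

Derivation:
t=0: [90, 470, 121, 474, 135, 217]
t=1: [318, 242, 280, 285, 336, 272]
t=2: [330, 290, 330, 288, 279, 320]
t=3: [332, 328, 302, 279, 314, 289]
t=4: [347, 313, 329, 281, 296, 312]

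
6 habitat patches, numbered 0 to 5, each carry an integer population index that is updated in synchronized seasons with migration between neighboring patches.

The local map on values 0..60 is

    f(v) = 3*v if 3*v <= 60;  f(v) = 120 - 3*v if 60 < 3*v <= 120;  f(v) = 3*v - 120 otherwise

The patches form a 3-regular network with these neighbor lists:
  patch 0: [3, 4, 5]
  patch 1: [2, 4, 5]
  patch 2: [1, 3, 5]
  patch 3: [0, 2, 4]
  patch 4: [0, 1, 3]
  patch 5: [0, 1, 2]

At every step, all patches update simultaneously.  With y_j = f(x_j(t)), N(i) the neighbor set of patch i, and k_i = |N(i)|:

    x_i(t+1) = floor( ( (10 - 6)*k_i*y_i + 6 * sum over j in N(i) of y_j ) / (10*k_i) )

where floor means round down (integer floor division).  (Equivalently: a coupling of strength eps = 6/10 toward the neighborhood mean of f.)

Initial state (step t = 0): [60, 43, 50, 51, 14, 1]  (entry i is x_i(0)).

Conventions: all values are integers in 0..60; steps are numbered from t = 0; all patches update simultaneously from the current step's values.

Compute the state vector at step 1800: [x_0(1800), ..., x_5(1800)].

Answer: [30, 30, 30, 30, 30, 30]
Key observation: The state at step 17, [30, 30, 30, 30, 30, 30], reappears at step 18: the system is in a cycle of period 1 from step 17 on.  Therefore the state at step 1800 equals the state at step 17 + ((1800 - 17) mod 1) = 17, which is [30, 30, 30, 30, 30, 30].

Derivation:
t=0: [60, 43, 50, 51, 14, 1]
t=1: [39, 18, 21, 39, 37, 21]
t=2: [15, 46, 45, 15, 15, 45]
t=3: [39, 22, 21, 39, 39, 21]
t=4: [13, 45, 45, 13, 13, 45]
t=5: [34, 19, 19, 34, 34, 19]
t=6: [25, 49, 49, 25, 25, 49]
t=7: [41, 30, 30, 41, 41, 30]
t=8: [8, 24, 24, 8, 8, 24]
t=9: [28, 43, 43, 28, 28, 43]
t=10: [30, 14, 14, 30, 30, 14]
t=11: [32, 39, 39, 32, 32, 39]
t=12: [19, 7, 7, 19, 19, 7]
t=13: [49, 28, 28, 49, 49, 28]
t=14: [28, 34, 34, 28, 28, 34]
t=15: [32, 21, 21, 32, 32, 21]
t=16: [30, 50, 50, 30, 30, 50]
t=17: [30, 30, 30, 30, 30, 30]
t=18: [30, 30, 30, 30, 30, 30]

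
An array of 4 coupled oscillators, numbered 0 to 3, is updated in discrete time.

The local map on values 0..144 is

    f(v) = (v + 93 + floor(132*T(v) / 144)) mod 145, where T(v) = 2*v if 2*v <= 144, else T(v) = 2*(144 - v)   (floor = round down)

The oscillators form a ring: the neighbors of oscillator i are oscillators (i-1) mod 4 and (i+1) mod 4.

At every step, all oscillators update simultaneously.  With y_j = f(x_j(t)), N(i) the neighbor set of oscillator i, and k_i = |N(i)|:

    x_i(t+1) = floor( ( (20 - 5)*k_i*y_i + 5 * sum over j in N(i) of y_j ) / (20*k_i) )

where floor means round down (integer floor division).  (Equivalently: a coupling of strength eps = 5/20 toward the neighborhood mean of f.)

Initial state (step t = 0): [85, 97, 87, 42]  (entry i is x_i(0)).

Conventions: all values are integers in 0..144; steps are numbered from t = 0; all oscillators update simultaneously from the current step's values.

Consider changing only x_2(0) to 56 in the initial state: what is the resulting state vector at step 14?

Answer: [116, 116, 116, 116]
Key observation: This trace re-runs the system from the modified initial state.

Derivation:
t=0: [85, 97, 56, 42]
t=1: [130, 129, 104, 81]
t=2: [108, 106, 124, 136]
t=3: [119, 121, 108, 102]
t=4: [113, 112, 121, 124]
t=5: [116, 117, 111, 109]
t=6: [115, 114, 118, 120]
t=7: [115, 116, 113, 112]
t=8: [116, 115, 116, 117]
t=9: [115, 115, 115, 114]
t=10: [116, 116, 116, 116]
t=11: [115, 115, 115, 115]
t=12: [116, 116, 116, 116]
t=13: [115, 115, 115, 115]
t=14: [116, 116, 116, 116]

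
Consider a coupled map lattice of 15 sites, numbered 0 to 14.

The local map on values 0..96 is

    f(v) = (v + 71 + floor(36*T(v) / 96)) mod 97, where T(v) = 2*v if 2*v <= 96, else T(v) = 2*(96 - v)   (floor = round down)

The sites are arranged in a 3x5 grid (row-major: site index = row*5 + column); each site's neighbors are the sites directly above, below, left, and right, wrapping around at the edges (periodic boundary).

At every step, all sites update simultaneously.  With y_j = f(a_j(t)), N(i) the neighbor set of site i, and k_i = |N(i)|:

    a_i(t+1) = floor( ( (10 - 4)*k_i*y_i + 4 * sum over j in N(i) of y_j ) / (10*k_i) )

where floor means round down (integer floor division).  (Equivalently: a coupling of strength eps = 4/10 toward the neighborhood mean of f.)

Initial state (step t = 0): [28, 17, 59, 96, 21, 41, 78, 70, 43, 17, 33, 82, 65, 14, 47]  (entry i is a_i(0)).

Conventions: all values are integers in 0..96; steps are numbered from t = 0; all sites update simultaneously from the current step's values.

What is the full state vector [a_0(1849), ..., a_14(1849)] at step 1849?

Answer: [61, 61, 61, 61, 61, 61, 61, 61, 61, 61, 61, 61, 61, 61, 61]
Key observation: The state at step 18, [61, 61, 61, 61, 61, 61, 61, 61, 61, 61, 61, 61, 61, 61, 61], reappears at step 19: the system is in a cycle of period 1 from step 18 on.  Therefore the state at step 1849 equals the state at step 18 + ((1849 - 18) mod 1) = 18, which is [61, 61, 61, 61, 61, 61, 61, 61, 61, 61, 61, 61, 61, 61, 61].

Derivation:
t=0: [28, 17, 59, 96, 21, 41, 78, 70, 43, 17, 33, 82, 65, 14, 47]
t=1: [22, 23, 55, 63, 21, 39, 56, 61, 52, 17, 37, 55, 65, 80, 47]
t=2: [17, 27, 55, 56, 19, 36, 53, 60, 54, 18, 39, 52, 61, 63, 45]
t=3: [12, 30, 55, 54, 16, 33, 53, 60, 54, 18, 40, 53, 60, 59, 42]
t=4: [65, 42, 56, 53, 21, 38, 53, 60, 53, 16, 49, 54, 60, 58, 39]
t=5: [52, 52, 58, 54, 22, 42, 56, 60, 53, 16, 55, 57, 60, 58, 38]
t=6: [53, 59, 60, 54, 23, 46, 58, 60, 53, 17, 56, 59, 60, 57, 37]
t=7: [54, 60, 60, 54, 24, 50, 59, 60, 53, 18, 57, 60, 60, 57, 36]
t=8: [54, 60, 60, 55, 25, 53, 60, 60, 53, 20, 57, 60, 60, 57, 36]
t=9: [55, 60, 60, 55, 26, 54, 60, 60, 54, 22, 57, 60, 60, 57, 36]
t=10: [55, 60, 60, 55, 28, 54, 60, 60, 54, 24, 57, 60, 60, 57, 37]
t=11: [55, 60, 60, 55, 31, 55, 60, 60, 55, 27, 57, 60, 60, 57, 38]
t=12: [56, 60, 60, 56, 34, 55, 60, 60, 55, 31, 57, 60, 60, 57, 40]
t=13: [57, 60, 60, 57, 39, 56, 60, 60, 56, 36, 58, 60, 60, 58, 44]
t=14: [58, 60, 60, 58, 46, 57, 60, 60, 57, 43, 59, 60, 60, 59, 50]
t=15: [59, 60, 60, 59, 55, 59, 60, 60, 59, 52, 59, 60, 60, 59, 57]
t=16: [60, 60, 60, 60, 59, 60, 60, 60, 60, 59, 60, 60, 60, 60, 59]
t=17: [60, 61, 61, 60, 60, 60, 61, 61, 60, 60, 60, 61, 61, 60, 60]
t=18: [61, 61, 61, 61, 61, 61, 61, 61, 61, 61, 61, 61, 61, 61, 61]
t=19: [61, 61, 61, 61, 61, 61, 61, 61, 61, 61, 61, 61, 61, 61, 61]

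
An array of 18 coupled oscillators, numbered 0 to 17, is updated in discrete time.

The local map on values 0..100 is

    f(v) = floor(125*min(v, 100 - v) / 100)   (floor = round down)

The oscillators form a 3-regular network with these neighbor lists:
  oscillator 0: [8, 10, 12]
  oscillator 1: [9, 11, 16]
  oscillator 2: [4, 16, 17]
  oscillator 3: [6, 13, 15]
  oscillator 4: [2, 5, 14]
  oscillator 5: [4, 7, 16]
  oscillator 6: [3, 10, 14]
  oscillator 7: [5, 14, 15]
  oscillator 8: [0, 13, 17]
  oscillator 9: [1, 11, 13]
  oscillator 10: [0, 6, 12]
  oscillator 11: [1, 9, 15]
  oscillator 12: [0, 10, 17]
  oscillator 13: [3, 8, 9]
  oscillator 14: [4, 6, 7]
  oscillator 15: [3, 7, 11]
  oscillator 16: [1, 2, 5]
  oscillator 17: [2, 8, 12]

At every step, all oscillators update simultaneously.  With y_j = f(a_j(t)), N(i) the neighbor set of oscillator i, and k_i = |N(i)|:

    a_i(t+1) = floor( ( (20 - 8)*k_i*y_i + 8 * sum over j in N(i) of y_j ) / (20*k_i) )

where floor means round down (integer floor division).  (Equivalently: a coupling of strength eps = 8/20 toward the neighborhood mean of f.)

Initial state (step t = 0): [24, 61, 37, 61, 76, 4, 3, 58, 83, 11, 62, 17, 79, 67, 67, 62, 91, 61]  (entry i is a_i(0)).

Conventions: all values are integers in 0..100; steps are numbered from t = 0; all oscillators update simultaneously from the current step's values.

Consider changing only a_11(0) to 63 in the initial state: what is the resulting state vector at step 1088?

Answer: [60, 60, 61, 60, 61, 61, 61, 61, 60, 60, 60, 60, 60, 60, 61, 61, 61, 60]
Key observation: The state at step 26, [61, 61, 60, 60, 60, 60, 60, 60, 61, 61, 61, 61, 61, 61, 60, 60, 60, 61], reappears at step 30: the system is in a cycle of period 4 from step 26 on.  Therefore the state at step 1088 equals the state at step 26 + ((1088 - 26) mod 4) = 28, which is [60, 60, 61, 60, 61, 61, 61, 61, 60, 60, 60, 60, 60, 60, 61, 61, 61, 60].

Derivation:
t=0: [24, 61, 37, 61, 76, 4, 3, 58, 83, 11, 62, 63, 79, 67, 67, 62, 91, 61]
t=1: [30, 38, 39, 40, 30, 15, 19, 43, 28, 25, 36, 42, 32, 35, 35, 47, 19, 41]
t=2: [38, 42, 43, 46, 36, 25, 32, 47, 38, 37, 40, 49, 41, 41, 40, 55, 28, 47]
t=3: [47, 50, 50, 53, 44, 37, 44, 53, 49, 49, 48, 57, 51, 50, 49, 57, 39, 54]
t=4: [59, 58, 58, 57, 55, 49, 56, 56, 60, 60, 59, 55, 59, 61, 59, 54, 51, 58]
t=5: [50, 53, 53, 53, 55, 59, 53, 55, 50, 50, 51, 54, 51, 49, 52, 56, 58, 51]
t=6: [61, 57, 57, 58, 56, 52, 58, 55, 61, 60, 60, 57, 61, 60, 58, 55, 53, 60]
t=7: [48, 53, 53, 52, 55, 58, 51, 56, 48, 50, 49, 53, 48, 50, 52, 55, 56, 49]
t=8: [60, 58, 57, 59, 56, 53, 60, 55, 60, 60, 60, 58, 60, 61, 58, 56, 55, 60]
t=9: [50, 52, 53, 51, 54, 57, 50, 55, 49, 50, 50, 52, 50, 48, 52, 54, 55, 50]
t=10: [61, 59, 58, 60, 57, 54, 61, 56, 61, 61, 62, 59, 62, 60, 59, 57, 56, 61]
t=11: [47, 51, 52, 50, 53, 55, 48, 54, 48, 49, 47, 50, 47, 49, 51, 52, 54, 48]
t=12: [58, 60, 59, 61, 58, 56, 60, 57, 59, 61, 58, 61, 58, 61, 59, 60, 57, 59]
t=13: [51, 49, 51, 48, 52, 54, 50, 52, 50, 48, 51, 48, 51, 48, 51, 49, 52, 51]
t=14: [61, 60, 60, 60, 59, 58, 61, 59, 61, 60, 61, 60, 61, 60, 60, 60, 59, 61]
t=15: [48, 50, 50, 49, 50, 51, 48, 50, 48, 50, 48, 50, 48, 49, 50, 50, 50, 48]
t=16: [60, 62, 61, 61, 61, 61, 60, 61, 60, 61, 60, 62, 60, 61, 61, 61, 61, 60]
t=17: [50, 47, 48, 48, 48, 48, 49, 48, 49, 47, 50, 47, 50, 48, 48, 47, 47, 49]
t=18: [61, 58, 59, 59, 60, 59, 60, 59, 61, 58, 61, 58, 61, 59, 60, 58, 58, 61]
t=19: [48, 52, 50, 51, 50, 51, 49, 51, 48, 51, 48, 52, 48, 50, 50, 51, 51, 48]
t=20: [60, 60, 61, 61, 61, 61, 61, 61, 60, 60, 60, 60, 60, 61, 61, 60, 61, 60]
t=21: [50, 49, 48, 48, 48, 48, 48, 48, 49, 49, 49, 50, 50, 48, 48, 49, 48, 49]
t=22: [61, 61, 60, 60, 60, 60, 60, 60, 61, 61, 61, 61, 61, 60, 60, 60, 60, 61]
t=23: [48, 48, 49, 50, 50, 50, 49, 50, 48, 48, 48, 48, 48, 49, 50, 49, 49, 48]
t=24: [60, 60, 61, 61, 61, 61, 61, 61, 60, 60, 60, 60, 60, 60, 61, 61, 61, 60]
t=25: [50, 49, 48, 48, 48, 48, 48, 48, 50, 50, 49, 49, 50, 49, 48, 48, 48, 49]
t=26: [61, 61, 60, 60, 60, 60, 60, 60, 61, 61, 61, 61, 61, 61, 60, 60, 60, 61]
t=27: [48, 48, 49, 49, 50, 50, 49, 50, 48, 48, 48, 48, 48, 48, 50, 49, 49, 48]
t=28: [60, 60, 61, 60, 61, 61, 61, 61, 60, 60, 60, 60, 60, 60, 61, 61, 61, 60]
t=29: [50, 49, 48, 49, 48, 48, 48, 48, 50, 50, 49, 49, 50, 50, 48, 48, 48, 49]
t=30: [61, 61, 60, 60, 60, 60, 60, 60, 61, 61, 61, 61, 61, 61, 60, 60, 60, 61]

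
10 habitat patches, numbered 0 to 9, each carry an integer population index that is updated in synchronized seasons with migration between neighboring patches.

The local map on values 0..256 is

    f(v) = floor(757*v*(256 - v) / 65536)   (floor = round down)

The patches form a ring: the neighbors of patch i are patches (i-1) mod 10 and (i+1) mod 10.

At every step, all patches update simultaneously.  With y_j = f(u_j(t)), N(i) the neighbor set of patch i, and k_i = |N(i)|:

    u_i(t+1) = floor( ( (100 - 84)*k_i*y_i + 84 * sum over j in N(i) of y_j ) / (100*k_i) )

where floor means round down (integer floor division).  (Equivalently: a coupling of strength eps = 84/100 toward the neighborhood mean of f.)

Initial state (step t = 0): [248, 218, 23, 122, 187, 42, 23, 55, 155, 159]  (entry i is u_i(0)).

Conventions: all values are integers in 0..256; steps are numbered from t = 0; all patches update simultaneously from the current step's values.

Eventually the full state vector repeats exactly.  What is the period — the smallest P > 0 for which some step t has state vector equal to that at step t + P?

Simulating step by step:
t=0: [248, 218, 23, 122, 187, 42, 23, 55, 155, 159]
t=1: [118, 50, 128, 118, 146, 104, 106, 121, 156, 113]
t=2: [157, 177, 158, 187, 185, 183, 184, 182, 185, 184]
t=3: [160, 175, 158, 162, 151, 152, 154, 152, 153, 163]
t=4: [170, 175, 170, 179, 179, 182, 181, 181, 179, 178]
t=5: [162, 167, 162, 162, 157, 157, 155, 157, 158, 162]
t=6: [173, 174, 173, 176, 177, 179, 179, 179, 177, 176]
t=7: [163, 164, 163, 162, 160, 159, 159, 159, 160, 162]
t=8: [174, 174, 174, 175, 176, 177, 178, 177, 176, 175]
t=9: [163, 164, 163, 163, 162, 161, 160, 161, 162, 163]
t=10: [174, 174, 174, 175, 175, 176, 176, 176, 175, 175]
t=11: [163, 164, 163, 163, 162, 162, 162, 162, 162, 163]
t=12: [174, 174, 174, 175, 175, 175, 175, 175, 175, 175]
t=13: [163, 164, 163, 163, 163, 163, 163, 163, 163, 163]
t=14: [174, 174, 174, 175, 175, 175, 175, 175, 175, 175]

Answer: 2
Key observation: The state at step 12, [174, 174, 174, 175, 175, 175, 175, 175, 175, 175], reappears at step 14 — and no state repeats earlier — so the cycle the system enters has period 2.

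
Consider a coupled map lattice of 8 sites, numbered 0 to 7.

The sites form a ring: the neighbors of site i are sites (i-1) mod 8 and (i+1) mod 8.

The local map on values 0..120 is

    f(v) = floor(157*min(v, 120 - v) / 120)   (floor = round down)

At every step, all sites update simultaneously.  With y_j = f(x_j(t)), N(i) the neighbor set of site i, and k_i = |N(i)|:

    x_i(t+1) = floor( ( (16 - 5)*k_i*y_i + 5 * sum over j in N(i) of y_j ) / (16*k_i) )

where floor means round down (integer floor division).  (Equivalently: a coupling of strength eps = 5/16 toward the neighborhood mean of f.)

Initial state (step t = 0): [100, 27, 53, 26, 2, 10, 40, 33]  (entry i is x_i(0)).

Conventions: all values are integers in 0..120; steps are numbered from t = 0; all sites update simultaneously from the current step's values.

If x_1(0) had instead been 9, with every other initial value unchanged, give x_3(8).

Simulating step by step:
t=0: [100, 9, 53, 26, 2, 10, 40, 33]
t=1: [26, 22, 54, 34, 8, 17, 44, 41]
t=2: [36, 35, 59, 42, 17, 25, 50, 50]
t=3: [49, 50, 68, 52, 28, 35, 59, 62]
t=4: [65, 65, 67, 63, 42, 48, 71, 73]
t=5: [69, 70, 70, 70, 58, 61, 63, 63]
t=6: [67, 65, 65, 66, 73, 76, 74, 72]
t=7: [68, 70, 70, 68, 61, 58, 59, 62]
t=8: [68, 65, 65, 68, 75, 75, 76, 74]

Answer: x_3(8) = 68
Key observation: This trace re-runs the system from the modified initial state.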